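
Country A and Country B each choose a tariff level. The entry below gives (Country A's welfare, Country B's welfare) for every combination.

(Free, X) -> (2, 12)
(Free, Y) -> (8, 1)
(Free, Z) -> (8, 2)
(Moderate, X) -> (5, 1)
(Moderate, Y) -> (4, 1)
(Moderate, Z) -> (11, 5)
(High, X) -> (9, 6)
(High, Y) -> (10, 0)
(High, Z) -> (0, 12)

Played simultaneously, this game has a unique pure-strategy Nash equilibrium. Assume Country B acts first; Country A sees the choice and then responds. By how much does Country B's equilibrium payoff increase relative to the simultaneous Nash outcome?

Work backward from Country A's decision.
- X → Country A plays High (best of 2, 5, 9); Country B gets 6.
- Y → Country A plays High (best of 8, 4, 10); Country B gets 0.
- Z → Country A plays Moderate (best of 8, 11, 0); Country B gets 5.
Country B's induced payoffs are 6, 0, 5, so Country B commits to X. Subgame-perfect outcome: (High, X) with payoffs (9, 6).
For the simultaneous game, intersect best replies.
Country A's best replies: X→High; Y→High; Z→Moderate.
Country B's best replies: Free→X; Moderate→Z; High→Z.
Only (Moderate, Z) has each player best-responding; Nash payoffs (11, 5).
Country B's commitment gain: 6 − 5 = 1.

1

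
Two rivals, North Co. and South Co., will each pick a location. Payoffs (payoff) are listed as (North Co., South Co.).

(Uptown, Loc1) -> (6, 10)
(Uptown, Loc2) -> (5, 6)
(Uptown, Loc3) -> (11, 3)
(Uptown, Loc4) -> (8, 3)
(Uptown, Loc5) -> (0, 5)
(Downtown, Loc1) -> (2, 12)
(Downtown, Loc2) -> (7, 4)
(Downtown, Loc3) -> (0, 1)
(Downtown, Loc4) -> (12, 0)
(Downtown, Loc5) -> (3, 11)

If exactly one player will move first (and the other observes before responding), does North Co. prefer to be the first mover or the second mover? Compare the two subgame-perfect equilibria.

first

If North Co. leads: South Co.'s best replies are Uptown→Loc1, Downtown→Loc1; North Co.'s induced payoffs 6, 2; outcome (Uptown, Loc1), payoffs (6, 10).
If South Co. leads: North Co.'s best replies are Loc1→Uptown, Loc2→Downtown, Loc3→Uptown, Loc4→Downtown, Loc5→Downtown; South Co.'s induced payoffs 10, 4, 3, 0, 11; outcome (Downtown, Loc5), payoffs (3, 11).
North Co. gets 6 moving first and 3 moving second, so North Co. prefers to move first.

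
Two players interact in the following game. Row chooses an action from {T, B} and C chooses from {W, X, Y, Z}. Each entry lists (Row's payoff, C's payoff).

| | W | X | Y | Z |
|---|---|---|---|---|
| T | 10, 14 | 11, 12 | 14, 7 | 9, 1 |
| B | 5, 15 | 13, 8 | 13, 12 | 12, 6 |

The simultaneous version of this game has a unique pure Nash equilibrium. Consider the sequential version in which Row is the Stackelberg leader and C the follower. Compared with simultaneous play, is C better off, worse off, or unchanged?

unchanged

Work backward from C's decision.
- T: C compares 14, 12, 7, 1 and picks W; Row would get 10.
- B: C compares 15, 8, 12, 6 and picks W; Row would get 5.
Row's induced payoffs are 10, 5, so Row commits to T. Subgame-perfect outcome: (T, W) with payoffs (10, 14).
Now find the simultaneous Nash equilibrium.
Row's best replies: W→T; X→B; Y→T; Z→B.
C's best replies: T→W; B→W.
The unique mutual best reply is (T, W), giving (10, 14).
C earns 14 sequentially versus 14 at the Nash outcome: unchanged.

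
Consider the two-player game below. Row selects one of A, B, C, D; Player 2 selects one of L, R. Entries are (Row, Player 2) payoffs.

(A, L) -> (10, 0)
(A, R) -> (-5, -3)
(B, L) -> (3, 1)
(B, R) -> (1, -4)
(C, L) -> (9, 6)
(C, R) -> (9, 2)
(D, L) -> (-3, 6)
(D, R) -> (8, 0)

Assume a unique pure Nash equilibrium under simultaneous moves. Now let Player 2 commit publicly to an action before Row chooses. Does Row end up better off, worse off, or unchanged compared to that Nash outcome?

Row best-responds to each possible Player 2 move:
- L: Row compares 10, 3, 9, -3 and picks A; Player 2 would get 0.
- R: Row compares -5, 1, 9, 8 and picks C; Player 2 would get 2.
Maximizing over 0, 2, Player 2 chooses R. Subgame-perfect outcome: (C, R) with payoffs (9, 2).
For the simultaneous game, intersect best replies.
Row's best replies: L→A; R→C.
Player 2's best replies: A→L; B→L; C→L; D→L.
Only (A, L) has each player best-responding; Nash payoffs (10, 0).
Row earns 9 sequentially versus 10 at the Nash outcome: worse off.

worse off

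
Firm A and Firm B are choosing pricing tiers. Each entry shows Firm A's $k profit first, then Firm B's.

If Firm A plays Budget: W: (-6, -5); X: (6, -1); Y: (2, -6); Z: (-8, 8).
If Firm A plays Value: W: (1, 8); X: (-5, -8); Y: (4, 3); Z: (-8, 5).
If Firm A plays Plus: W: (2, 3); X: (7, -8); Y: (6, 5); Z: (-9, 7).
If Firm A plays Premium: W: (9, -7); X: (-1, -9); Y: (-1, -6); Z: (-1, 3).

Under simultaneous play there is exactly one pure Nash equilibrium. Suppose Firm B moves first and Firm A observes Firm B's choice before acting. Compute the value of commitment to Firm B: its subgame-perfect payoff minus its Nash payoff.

Firm A best-responds to each possible Firm B move:
- W → Firm A plays Premium (best of -6, 1, 2, 9); Firm B gets -7.
- X → Firm A plays Plus (best of 6, -5, 7, -1); Firm B gets -8.
- Y → Firm A plays Plus (best of 2, 4, 6, -1); Firm B gets 5.
- Z → Firm A plays Premium (best of -8, -8, -9, -1); Firm B gets 3.
Maximizing over -7, -8, 5, 3, Firm B chooses Y. Subgame-perfect outcome: (Plus, Y) with payoffs (6, 5).
For the simultaneous game, intersect best replies.
Firm A's best replies: W→Premium; X→Plus; Y→Plus; Z→Premium.
Firm B's best replies: Budget→Z; Value→W; Plus→Z; Premium→Z.
The unique mutual best reply is (Premium, Z), giving (-1, 3).
Firm B's commitment gain: 5 − 3 = 2.

2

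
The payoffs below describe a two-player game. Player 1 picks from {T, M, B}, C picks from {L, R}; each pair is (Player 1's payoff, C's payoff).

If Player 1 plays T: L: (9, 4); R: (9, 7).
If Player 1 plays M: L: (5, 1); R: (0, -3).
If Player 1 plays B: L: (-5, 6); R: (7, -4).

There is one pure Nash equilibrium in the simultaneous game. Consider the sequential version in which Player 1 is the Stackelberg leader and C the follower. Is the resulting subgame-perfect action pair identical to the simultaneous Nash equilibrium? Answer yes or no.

yes

Backward induction with Player 1 moving first.
- T → C plays R (best of 4, 7); Player 1 gets 9.
- M → C plays L (best of 1, -3); Player 1 gets 5.
- B → C plays L (best of 6, -4); Player 1 gets -5.
Player 1's induced payoffs are 9, 5, -5, so Player 1 commits to T. Subgame-perfect outcome: (T, R) with payoffs (9, 7).
For the simultaneous game, intersect best replies.
Player 1's best replies: L→T; R→T.
C's best replies: T→R; M→L; B→L.
Only (T, R) has each player best-responding; Nash payoffs (9, 7).
Sequential outcome (T, R) coincides with the Nash profile (T, R).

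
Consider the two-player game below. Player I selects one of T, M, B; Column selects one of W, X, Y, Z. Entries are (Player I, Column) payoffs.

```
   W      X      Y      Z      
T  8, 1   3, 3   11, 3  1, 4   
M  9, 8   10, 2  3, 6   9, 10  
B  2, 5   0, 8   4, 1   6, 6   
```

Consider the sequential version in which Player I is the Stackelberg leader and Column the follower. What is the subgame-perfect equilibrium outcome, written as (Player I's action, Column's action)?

(M, Z)

Solve by backward induction (Player I leads).
- T: Column compares 1, 3, 3, 4 and picks Z; Player I would get 1.
- M: Column compares 8, 2, 6, 10 and picks Z; Player I would get 9.
- B: Column compares 5, 8, 1, 6 and picks X; Player I would get 0.
Among 1, 9, 0, the best is 9 at M. Subgame-perfect outcome: (M, Z) with payoffs (9, 10).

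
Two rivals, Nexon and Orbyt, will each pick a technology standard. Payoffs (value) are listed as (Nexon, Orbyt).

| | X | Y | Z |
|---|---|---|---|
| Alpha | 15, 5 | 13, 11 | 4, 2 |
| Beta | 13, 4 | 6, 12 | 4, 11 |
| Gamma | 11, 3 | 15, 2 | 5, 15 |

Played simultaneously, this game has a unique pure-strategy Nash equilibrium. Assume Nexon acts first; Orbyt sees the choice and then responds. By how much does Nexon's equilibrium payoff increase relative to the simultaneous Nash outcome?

Backward induction with Nexon moving first.
- Alpha → Orbyt plays Y (best of 5, 11, 2); Nexon gets 13.
- Beta → Orbyt plays Y (best of 4, 12, 11); Nexon gets 6.
- Gamma → Orbyt plays Z (best of 3, 2, 15); Nexon gets 5.
Among 13, 6, 5, the best is 13 at Alpha. Subgame-perfect outcome: (Alpha, Y) with payoffs (13, 11).
Under simultaneous play:
Nexon's best replies: X→Alpha; Y→Gamma; Z→Gamma.
Orbyt's best replies: Alpha→Y; Beta→Y; Gamma→Z.
Only (Gamma, Z) has each player best-responding; Nash payoffs (5, 15).
Nexon's commitment gain: 13 − 5 = 8.

8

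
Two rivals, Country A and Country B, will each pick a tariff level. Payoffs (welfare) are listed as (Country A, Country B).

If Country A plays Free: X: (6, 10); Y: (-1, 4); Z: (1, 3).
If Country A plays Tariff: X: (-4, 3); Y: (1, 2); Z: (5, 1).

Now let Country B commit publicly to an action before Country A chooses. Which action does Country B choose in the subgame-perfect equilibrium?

X

Work backward from Country A's decision.
- X → Country A plays Free (best of 6, -4); Country B gets 10.
- Y → Country A plays Tariff (best of -1, 1); Country B gets 2.
- Z → Country A plays Tariff (best of 1, 5); Country B gets 1.
Among 10, 2, 1, the best is 10 at X. Subgame-perfect outcome: (Free, X) with payoffs (6, 10).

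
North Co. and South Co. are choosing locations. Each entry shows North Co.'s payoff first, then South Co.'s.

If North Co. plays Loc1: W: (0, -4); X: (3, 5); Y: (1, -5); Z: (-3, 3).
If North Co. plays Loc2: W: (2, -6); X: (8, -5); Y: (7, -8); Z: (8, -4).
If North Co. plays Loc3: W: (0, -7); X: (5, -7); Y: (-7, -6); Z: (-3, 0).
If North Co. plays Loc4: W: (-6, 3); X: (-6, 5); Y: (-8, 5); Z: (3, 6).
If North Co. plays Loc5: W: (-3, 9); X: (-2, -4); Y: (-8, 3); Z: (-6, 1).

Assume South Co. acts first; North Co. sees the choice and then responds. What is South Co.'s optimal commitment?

Z

North Co. best-responds to each possible South Co. move:
- W: BR = Loc2, leader payoff -6.
- X: BR = Loc2, leader payoff -5.
- Y: BR = Loc2, leader payoff -8.
- Z: BR = Loc2, leader payoff -4.
Among -6, -5, -8, -4, the best is -4 at Z. Subgame-perfect outcome: (Loc2, Z) with payoffs (8, -4).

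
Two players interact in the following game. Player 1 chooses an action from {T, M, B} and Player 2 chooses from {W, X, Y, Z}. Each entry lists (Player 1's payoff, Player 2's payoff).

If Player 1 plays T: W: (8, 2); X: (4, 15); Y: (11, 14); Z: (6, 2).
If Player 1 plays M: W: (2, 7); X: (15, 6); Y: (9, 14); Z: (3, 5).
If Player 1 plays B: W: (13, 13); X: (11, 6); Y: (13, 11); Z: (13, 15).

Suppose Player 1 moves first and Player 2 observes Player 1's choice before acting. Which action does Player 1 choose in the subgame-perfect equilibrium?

Backward induction with Player 1 moving first.
- T → Player 2 plays X (best of 2, 15, 14, 2); Player 1 gets 4.
- M → Player 2 plays Y (best of 7, 6, 14, 5); Player 1 gets 9.
- B → Player 2 plays Z (best of 13, 6, 11, 15); Player 1 gets 13.
Player 1's induced payoffs are 4, 9, 13, so Player 1 commits to B. Subgame-perfect outcome: (B, Z) with payoffs (13, 15).

B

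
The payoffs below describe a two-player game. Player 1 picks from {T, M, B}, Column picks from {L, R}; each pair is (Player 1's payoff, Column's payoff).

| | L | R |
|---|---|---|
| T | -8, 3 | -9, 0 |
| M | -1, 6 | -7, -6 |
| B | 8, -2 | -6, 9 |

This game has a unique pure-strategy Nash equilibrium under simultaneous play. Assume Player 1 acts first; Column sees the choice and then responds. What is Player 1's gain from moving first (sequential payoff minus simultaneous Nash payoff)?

Work backward from Column's decision.
- T: Column compares 3, 0 and picks L; Player 1 would get -8.
- M: Column compares 6, -6 and picks L; Player 1 would get -1.
- B: Column compares -2, 9 and picks R; Player 1 would get -6.
Maximizing over -8, -1, -6, Player 1 chooses M. Subgame-perfect outcome: (M, L) with payoffs (-1, 6).
Now find the simultaneous Nash equilibrium.
Player 1's best replies: L→B; R→B.
Column's best replies: T→L; M→L; B→R.
The unique mutual best reply is (B, R), giving (-6, 9).
Player 1's commitment gain: -1 − -6 = 5.

5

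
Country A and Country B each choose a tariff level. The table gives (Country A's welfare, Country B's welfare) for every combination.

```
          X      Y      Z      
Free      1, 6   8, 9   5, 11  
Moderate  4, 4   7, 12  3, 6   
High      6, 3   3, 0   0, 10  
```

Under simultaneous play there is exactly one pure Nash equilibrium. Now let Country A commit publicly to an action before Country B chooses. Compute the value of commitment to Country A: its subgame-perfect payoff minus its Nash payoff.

Country B best-responds to each possible Country A move:
- Free: Country B compares 6, 9, 11 and picks Z; Country A would get 5.
- Moderate: Country B compares 4, 12, 6 and picks Y; Country A would get 7.
- High: Country B compares 3, 0, 10 and picks Z; Country A would get 0.
Maximizing over 5, 7, 0, Country A chooses Moderate. Subgame-perfect outcome: (Moderate, Y) with payoffs (7, 12).
Now find the simultaneous Nash equilibrium.
Country A's best replies: X→High; Y→Free; Z→Free.
Country B's best replies: Free→Z; Moderate→Y; High→Z.
Only (Free, Z) has each player best-responding; Nash payoffs (5, 11).
Country A's commitment gain: 7 − 5 = 2.

2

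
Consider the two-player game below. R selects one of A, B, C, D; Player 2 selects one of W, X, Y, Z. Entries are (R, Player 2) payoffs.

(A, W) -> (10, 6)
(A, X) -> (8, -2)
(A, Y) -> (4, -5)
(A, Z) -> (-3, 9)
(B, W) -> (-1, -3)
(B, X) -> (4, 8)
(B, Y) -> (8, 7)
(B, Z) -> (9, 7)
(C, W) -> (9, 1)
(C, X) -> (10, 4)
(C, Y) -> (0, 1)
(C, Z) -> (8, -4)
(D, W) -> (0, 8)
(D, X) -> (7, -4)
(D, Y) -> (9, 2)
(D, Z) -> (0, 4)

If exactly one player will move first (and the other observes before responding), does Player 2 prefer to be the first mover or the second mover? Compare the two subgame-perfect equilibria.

first

If R leads: Player 2's best replies are A→Z, B→X, C→X, D→W; R's induced payoffs -3, 4, 10, 0; outcome (C, X), payoffs (10, 4).
If Player 2 leads: R's best replies are W→A, X→C, Y→D, Z→B; Player 2's induced payoffs 6, 4, 2, 7; outcome (B, Z), payoffs (9, 7).
Player 2 gets 7 moving first and 4 moving second, so Player 2 prefers to move first.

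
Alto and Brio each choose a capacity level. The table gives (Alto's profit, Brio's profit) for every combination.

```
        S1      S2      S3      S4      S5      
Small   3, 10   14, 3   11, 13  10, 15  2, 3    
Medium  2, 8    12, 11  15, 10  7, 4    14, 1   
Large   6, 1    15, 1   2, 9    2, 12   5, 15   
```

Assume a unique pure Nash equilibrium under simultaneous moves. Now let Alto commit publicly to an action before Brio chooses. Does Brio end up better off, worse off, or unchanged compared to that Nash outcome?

Backward induction with Alto moving first.
- Small: BR = S4, leader payoff 10.
- Medium: BR = S2, leader payoff 12.
- Large: BR = S5, leader payoff 5.
Alto's induced payoffs are 10, 12, 5, so Alto commits to Medium. Subgame-perfect outcome: (Medium, S2) with payoffs (12, 11).
Under simultaneous play:
Alto's best replies: S1→Large; S2→Large; S3→Medium; S4→Small; S5→Medium.
Brio's best replies: Small→S4; Medium→S2; Large→S5.
Only (Small, S4) has each player best-responding; Nash payoffs (10, 15).
Brio earns 11 sequentially versus 15 at the Nash outcome: worse off.

worse off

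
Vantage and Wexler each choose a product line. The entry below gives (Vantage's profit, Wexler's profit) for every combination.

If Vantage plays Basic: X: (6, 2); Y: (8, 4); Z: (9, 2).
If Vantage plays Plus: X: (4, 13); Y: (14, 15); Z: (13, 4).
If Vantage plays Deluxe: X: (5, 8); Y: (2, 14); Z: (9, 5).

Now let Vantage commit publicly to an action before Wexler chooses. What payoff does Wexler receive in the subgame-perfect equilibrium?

15

Work backward from Wexler's decision.
- Basic: Wexler compares 2, 4, 2 and picks Y; Vantage would get 8.
- Plus: Wexler compares 13, 15, 4 and picks Y; Vantage would get 14.
- Deluxe: Wexler compares 8, 14, 5 and picks Y; Vantage would get 2.
Among 8, 14, 2, the best is 14 at Plus. Subgame-perfect outcome: (Plus, Y) with payoffs (14, 15).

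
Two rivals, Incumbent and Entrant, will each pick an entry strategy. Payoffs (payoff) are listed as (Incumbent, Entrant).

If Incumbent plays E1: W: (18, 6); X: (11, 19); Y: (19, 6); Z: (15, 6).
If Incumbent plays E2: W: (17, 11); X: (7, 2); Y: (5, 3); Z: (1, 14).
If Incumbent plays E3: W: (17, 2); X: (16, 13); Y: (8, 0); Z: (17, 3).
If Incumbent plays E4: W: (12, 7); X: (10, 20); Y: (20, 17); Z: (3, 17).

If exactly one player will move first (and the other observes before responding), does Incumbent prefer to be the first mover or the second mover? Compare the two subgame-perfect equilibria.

If Incumbent leads: Entrant's best replies are E1→X, E2→Z, E3→X, E4→X; Incumbent's induced payoffs 11, 1, 16, 10; outcome (E3, X), payoffs (16, 13).
If Entrant leads: Incumbent's best replies are W→E1, X→E3, Y→E4, Z→E3; Entrant's induced payoffs 6, 13, 17, 3; outcome (E4, Y), payoffs (20, 17).
Incumbent gets 16 moving first and 20 moving second, so Incumbent prefers to move second.

second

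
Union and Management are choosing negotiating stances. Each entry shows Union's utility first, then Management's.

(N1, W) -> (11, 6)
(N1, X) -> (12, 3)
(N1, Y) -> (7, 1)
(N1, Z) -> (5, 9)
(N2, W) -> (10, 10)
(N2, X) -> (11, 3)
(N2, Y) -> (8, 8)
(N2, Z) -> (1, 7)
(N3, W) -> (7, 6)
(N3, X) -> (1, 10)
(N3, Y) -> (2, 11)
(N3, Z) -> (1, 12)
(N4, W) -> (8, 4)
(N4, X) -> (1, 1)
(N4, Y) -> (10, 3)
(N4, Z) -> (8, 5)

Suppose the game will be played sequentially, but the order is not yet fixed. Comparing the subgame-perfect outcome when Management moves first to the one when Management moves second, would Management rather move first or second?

If Union leads: Management's best replies are N1→Z, N2→W, N3→Z, N4→Z; Union's induced payoffs 5, 10, 1, 8; outcome (N2, W), payoffs (10, 10).
If Management leads: Union's best replies are W→N1, X→N1, Y→N4, Z→N4; Management's induced payoffs 6, 3, 3, 5; outcome (N1, W), payoffs (11, 6).
Management gets 6 moving first and 10 moving second, so Management prefers to move second.

second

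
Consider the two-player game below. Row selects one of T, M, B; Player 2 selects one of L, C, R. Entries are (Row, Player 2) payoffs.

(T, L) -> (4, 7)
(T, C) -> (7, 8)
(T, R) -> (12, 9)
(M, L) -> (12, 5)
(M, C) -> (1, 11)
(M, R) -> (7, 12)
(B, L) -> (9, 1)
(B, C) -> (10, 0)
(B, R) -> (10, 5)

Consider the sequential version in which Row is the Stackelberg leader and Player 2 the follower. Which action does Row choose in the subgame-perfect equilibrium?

Work backward from Player 2's decision.
- T: BR = R, leader payoff 12.
- M: BR = R, leader payoff 7.
- B: BR = R, leader payoff 10.
Row's induced payoffs are 12, 7, 10, so Row commits to T. Subgame-perfect outcome: (T, R) with payoffs (12, 9).

T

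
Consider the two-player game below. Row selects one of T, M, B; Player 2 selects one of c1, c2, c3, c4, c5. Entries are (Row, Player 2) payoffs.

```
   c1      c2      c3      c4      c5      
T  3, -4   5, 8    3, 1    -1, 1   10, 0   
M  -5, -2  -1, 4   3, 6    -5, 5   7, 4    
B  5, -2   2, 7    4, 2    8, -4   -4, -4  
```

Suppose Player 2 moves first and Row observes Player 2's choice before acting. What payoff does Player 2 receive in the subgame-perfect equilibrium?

Row best-responds to each possible Player 2 move:
- c1: BR = B, leader payoff -2.
- c2: BR = T, leader payoff 8.
- c3: BR = B, leader payoff 2.
- c4: BR = B, leader payoff -4.
- c5: BR = T, leader payoff 0.
Among -2, 8, 2, -4, 0, the best is 8 at c2. Subgame-perfect outcome: (T, c2) with payoffs (5, 8).

8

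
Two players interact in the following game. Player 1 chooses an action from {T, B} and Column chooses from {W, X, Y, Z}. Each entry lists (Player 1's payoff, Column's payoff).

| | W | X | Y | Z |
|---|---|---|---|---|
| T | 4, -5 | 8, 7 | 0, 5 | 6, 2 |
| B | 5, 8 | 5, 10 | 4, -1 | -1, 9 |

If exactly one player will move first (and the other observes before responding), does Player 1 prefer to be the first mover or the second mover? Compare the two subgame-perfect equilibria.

first

If Player 1 leads: Column's best replies are T→X, B→X; Player 1's induced payoffs 8, 5; outcome (T, X), payoffs (8, 7).
If Column leads: Player 1's best replies are W→B, X→T, Y→B, Z→T; Column's induced payoffs 8, 7, -1, 2; outcome (B, W), payoffs (5, 8).
Player 1 gets 8 moving first and 5 moving second, so Player 1 prefers to move first.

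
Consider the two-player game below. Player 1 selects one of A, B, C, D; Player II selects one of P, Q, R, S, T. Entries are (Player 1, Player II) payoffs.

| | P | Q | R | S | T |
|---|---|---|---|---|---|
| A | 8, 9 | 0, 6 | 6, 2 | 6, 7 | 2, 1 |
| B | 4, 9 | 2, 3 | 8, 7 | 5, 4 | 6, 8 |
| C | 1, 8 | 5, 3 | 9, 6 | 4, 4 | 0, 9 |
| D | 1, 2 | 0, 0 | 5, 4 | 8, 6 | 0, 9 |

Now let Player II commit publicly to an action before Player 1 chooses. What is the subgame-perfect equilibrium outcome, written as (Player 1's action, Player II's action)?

(A, P)

Work backward from Player 1's decision.
- P: BR = A, leader payoff 9.
- Q: BR = C, leader payoff 3.
- R: BR = C, leader payoff 6.
- S: BR = D, leader payoff 6.
- T: BR = B, leader payoff 8.
Player II's induced payoffs are 9, 3, 6, 6, 8, so Player II commits to P. Subgame-perfect outcome: (A, P) with payoffs (8, 9).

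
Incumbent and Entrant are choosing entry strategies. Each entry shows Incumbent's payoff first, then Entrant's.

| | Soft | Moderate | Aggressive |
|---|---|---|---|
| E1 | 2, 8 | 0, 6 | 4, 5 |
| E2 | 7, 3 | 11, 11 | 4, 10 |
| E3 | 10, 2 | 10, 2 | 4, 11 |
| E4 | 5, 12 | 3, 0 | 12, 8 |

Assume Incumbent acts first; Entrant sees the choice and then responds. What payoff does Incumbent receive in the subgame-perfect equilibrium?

11

Work backward from Entrant's decision.
- E1: Entrant compares 8, 6, 5 and picks Soft; Incumbent would get 2.
- E2: Entrant compares 3, 11, 10 and picks Moderate; Incumbent would get 11.
- E3: Entrant compares 2, 2, 11 and picks Aggressive; Incumbent would get 4.
- E4: Entrant compares 12, 0, 8 and picks Soft; Incumbent would get 5.
Incumbent's induced payoffs are 2, 11, 4, 5, so Incumbent commits to E2. Subgame-perfect outcome: (E2, Moderate) with payoffs (11, 11).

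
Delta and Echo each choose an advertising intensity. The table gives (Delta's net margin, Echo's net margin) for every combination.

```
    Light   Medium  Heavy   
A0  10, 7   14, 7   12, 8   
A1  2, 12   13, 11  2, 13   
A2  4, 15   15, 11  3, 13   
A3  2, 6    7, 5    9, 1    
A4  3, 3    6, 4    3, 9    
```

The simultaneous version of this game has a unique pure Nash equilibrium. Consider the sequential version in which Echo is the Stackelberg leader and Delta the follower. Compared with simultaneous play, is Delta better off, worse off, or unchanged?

Backward induction with Echo moving first.
- Light: Delta compares 10, 2, 4, 2, 3 and picks A0; Echo would get 7.
- Medium: Delta compares 14, 13, 15, 7, 6 and picks A2; Echo would get 11.
- Heavy: Delta compares 12, 2, 3, 9, 3 and picks A0; Echo would get 8.
Maximizing over 7, 11, 8, Echo chooses Medium. Subgame-perfect outcome: (A2, Medium) with payoffs (15, 11).
For the simultaneous game, intersect best replies.
Delta's best replies: Light→A0; Medium→A2; Heavy→A0.
Echo's best replies: A0→Heavy; A1→Heavy; A2→Light; A3→Light; A4→Heavy.
Only (A0, Heavy) has each player best-responding; Nash payoffs (12, 8).
Delta earns 15 sequentially versus 12 at the Nash outcome: better off.

better off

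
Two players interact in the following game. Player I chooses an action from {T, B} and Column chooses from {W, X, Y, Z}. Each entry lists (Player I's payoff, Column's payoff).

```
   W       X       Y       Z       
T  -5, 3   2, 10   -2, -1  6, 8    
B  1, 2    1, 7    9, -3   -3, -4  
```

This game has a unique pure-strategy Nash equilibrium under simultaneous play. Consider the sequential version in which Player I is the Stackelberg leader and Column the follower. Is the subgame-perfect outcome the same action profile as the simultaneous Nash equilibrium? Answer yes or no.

Work backward from Column's decision.
- T: BR = X, leader payoff 2.
- B: BR = X, leader payoff 1.
Player I's induced payoffs are 2, 1, so Player I commits to T. Subgame-perfect outcome: (T, X) with payoffs (2, 10).
For the simultaneous game, intersect best replies.
Player I's best replies: W→B; X→T; Y→B; Z→T.
Column's best replies: T→X; B→X.
The unique mutual best reply is (T, X), giving (2, 10).
Sequential outcome (T, X) coincides with the Nash profile (T, X).

yes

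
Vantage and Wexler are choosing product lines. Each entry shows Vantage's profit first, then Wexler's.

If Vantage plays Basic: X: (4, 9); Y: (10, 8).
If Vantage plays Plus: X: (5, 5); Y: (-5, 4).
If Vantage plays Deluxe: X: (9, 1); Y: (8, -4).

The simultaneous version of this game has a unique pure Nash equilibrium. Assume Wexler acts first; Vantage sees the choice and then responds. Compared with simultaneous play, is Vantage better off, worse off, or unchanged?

Work backward from Vantage's decision.
- X: Vantage compares 4, 5, 9 and picks Deluxe; Wexler would get 1.
- Y: Vantage compares 10, -5, 8 and picks Basic; Wexler would get 8.
Wexler's induced payoffs are 1, 8, so Wexler commits to Y. Subgame-perfect outcome: (Basic, Y) with payoffs (10, 8).
Under simultaneous play:
Vantage's best replies: X→Deluxe; Y→Basic.
Wexler's best replies: Basic→X; Plus→X; Deluxe→X.
Only (Deluxe, X) has each player best-responding; Nash payoffs (9, 1).
Vantage earns 10 sequentially versus 9 at the Nash outcome: better off.

better off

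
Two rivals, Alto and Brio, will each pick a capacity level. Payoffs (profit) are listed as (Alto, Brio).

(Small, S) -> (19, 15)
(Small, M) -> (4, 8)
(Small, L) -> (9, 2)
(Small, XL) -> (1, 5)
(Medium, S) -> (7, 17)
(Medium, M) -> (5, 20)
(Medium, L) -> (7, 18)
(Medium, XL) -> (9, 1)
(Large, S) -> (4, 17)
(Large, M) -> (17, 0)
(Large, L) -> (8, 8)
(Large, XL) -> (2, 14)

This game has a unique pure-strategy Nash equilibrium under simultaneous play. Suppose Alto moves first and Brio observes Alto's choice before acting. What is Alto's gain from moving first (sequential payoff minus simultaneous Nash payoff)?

Solve by backward induction (Alto leads).
- Small: Brio compares 15, 8, 2, 5 and picks S; Alto would get 19.
- Medium: Brio compares 17, 20, 18, 1 and picks M; Alto would get 5.
- Large: Brio compares 17, 0, 8, 14 and picks S; Alto would get 4.
Alto's induced payoffs are 19, 5, 4, so Alto commits to Small. Subgame-perfect outcome: (Small, S) with payoffs (19, 15).
Under simultaneous play:
Alto's best replies: S→Small; M→Large; L→Small; XL→Medium.
Brio's best replies: Small→S; Medium→M; Large→S.
Only (Small, S) has each player best-responding; Nash payoffs (19, 15).
Alto's commitment gain: 19 − 19 = 0.

0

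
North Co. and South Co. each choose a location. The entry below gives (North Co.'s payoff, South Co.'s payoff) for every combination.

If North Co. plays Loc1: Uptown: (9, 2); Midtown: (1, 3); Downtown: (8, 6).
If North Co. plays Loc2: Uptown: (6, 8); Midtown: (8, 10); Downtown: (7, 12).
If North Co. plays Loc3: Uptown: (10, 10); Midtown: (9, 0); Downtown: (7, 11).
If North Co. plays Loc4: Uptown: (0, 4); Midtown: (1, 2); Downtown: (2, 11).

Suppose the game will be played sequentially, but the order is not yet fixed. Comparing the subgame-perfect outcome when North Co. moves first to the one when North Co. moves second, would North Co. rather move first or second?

second

If North Co. leads: South Co.'s best replies are Loc1→Downtown, Loc2→Downtown, Loc3→Downtown, Loc4→Downtown; North Co.'s induced payoffs 8, 7, 7, 2; outcome (Loc1, Downtown), payoffs (8, 6).
If South Co. leads: North Co.'s best replies are Uptown→Loc3, Midtown→Loc3, Downtown→Loc1; South Co.'s induced payoffs 10, 0, 6; outcome (Loc3, Uptown), payoffs (10, 10).
North Co. gets 8 moving first and 10 moving second, so North Co. prefers to move second.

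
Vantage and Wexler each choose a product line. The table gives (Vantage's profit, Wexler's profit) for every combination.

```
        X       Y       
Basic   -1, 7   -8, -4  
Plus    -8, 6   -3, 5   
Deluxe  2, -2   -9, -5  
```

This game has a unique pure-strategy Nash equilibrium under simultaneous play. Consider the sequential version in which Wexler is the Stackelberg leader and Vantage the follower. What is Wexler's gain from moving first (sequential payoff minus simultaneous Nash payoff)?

Solve by backward induction (Wexler leads).
- X: Vantage compares -1, -8, 2 and picks Deluxe; Wexler would get -2.
- Y: Vantage compares -8, -3, -9 and picks Plus; Wexler would get 5.
Among -2, 5, the best is 5 at Y. Subgame-perfect outcome: (Plus, Y) with payoffs (-3, 5).
Under simultaneous play:
Vantage's best replies: X→Deluxe; Y→Plus.
Wexler's best replies: Basic→X; Plus→X; Deluxe→X.
The unique mutual best reply is (Deluxe, X), giving (2, -2).
Wexler's commitment gain: 5 − -2 = 7.

7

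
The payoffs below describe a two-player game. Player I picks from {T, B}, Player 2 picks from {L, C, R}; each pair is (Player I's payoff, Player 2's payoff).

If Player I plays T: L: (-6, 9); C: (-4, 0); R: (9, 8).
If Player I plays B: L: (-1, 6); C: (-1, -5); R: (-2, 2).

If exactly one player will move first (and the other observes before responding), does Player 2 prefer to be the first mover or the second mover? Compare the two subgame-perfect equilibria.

If Player I leads: Player 2's best replies are T→L, B→L; Player I's induced payoffs -6, -1; outcome (B, L), payoffs (-1, 6).
If Player 2 leads: Player I's best replies are L→B, C→B, R→T; Player 2's induced payoffs 6, -5, 8; outcome (T, R), payoffs (9, 8).
Player 2 gets 8 moving first and 6 moving second, so Player 2 prefers to move first.

first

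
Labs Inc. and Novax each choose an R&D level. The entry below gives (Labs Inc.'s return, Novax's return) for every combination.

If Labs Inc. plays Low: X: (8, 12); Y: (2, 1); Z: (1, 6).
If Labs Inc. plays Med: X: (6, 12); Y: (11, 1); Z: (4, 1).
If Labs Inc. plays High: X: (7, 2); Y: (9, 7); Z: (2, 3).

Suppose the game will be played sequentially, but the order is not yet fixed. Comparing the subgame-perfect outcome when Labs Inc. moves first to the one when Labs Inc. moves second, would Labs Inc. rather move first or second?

If Labs Inc. leads: Novax's best replies are Low→X, Med→X, High→Y; Labs Inc.'s induced payoffs 8, 6, 9; outcome (High, Y), payoffs (9, 7).
If Novax leads: Labs Inc.'s best replies are X→Low, Y→Med, Z→Med; Novax's induced payoffs 12, 1, 1; outcome (Low, X), payoffs (8, 12).
Labs Inc. gets 9 moving first and 8 moving second, so Labs Inc. prefers to move first.

first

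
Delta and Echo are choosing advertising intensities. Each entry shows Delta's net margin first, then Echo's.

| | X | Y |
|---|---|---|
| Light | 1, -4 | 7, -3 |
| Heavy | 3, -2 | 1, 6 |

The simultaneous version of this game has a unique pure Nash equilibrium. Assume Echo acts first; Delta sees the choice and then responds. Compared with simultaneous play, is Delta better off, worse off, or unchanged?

Work backward from Delta's decision.
- X: Delta compares 1, 3 and picks Heavy; Echo would get -2.
- Y: Delta compares 7, 1 and picks Light; Echo would get -3.
Maximizing over -2, -3, Echo chooses X. Subgame-perfect outcome: (Heavy, X) with payoffs (3, -2).
For the simultaneous game, intersect best replies.
Delta's best replies: X→Heavy; Y→Light.
Echo's best replies: Light→Y; Heavy→Y.
The unique mutual best reply is (Light, Y), giving (7, -3).
Delta earns 3 sequentially versus 7 at the Nash outcome: worse off.

worse off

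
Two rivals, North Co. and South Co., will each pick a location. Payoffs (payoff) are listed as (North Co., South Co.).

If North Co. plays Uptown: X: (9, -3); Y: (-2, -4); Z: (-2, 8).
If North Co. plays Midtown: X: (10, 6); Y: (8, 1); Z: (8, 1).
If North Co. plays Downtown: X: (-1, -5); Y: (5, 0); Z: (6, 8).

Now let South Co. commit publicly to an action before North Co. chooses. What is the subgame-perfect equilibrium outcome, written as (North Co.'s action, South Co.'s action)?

(Midtown, X)

Work backward from North Co.'s decision.
- X → North Co. plays Midtown (best of 9, 10, -1); South Co. gets 6.
- Y → North Co. plays Midtown (best of -2, 8, 5); South Co. gets 1.
- Z → North Co. plays Midtown (best of -2, 8, 6); South Co. gets 1.
Maximizing over 6, 1, 1, South Co. chooses X. Subgame-perfect outcome: (Midtown, X) with payoffs (10, 6).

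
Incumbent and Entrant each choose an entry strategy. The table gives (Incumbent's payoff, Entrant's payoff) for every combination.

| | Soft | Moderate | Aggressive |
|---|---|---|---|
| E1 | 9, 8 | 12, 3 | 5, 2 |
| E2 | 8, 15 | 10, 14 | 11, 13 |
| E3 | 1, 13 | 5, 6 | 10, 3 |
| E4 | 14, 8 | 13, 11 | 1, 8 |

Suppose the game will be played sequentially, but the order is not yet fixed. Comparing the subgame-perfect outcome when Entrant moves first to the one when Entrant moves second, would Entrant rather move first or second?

If Incumbent leads: Entrant's best replies are E1→Soft, E2→Soft, E3→Soft, E4→Moderate; Incumbent's induced payoffs 9, 8, 1, 13; outcome (E4, Moderate), payoffs (13, 11).
If Entrant leads: Incumbent's best replies are Soft→E4, Moderate→E4, Aggressive→E2; Entrant's induced payoffs 8, 11, 13; outcome (E2, Aggressive), payoffs (11, 13).
Entrant gets 13 moving first and 11 moving second, so Entrant prefers to move first.

first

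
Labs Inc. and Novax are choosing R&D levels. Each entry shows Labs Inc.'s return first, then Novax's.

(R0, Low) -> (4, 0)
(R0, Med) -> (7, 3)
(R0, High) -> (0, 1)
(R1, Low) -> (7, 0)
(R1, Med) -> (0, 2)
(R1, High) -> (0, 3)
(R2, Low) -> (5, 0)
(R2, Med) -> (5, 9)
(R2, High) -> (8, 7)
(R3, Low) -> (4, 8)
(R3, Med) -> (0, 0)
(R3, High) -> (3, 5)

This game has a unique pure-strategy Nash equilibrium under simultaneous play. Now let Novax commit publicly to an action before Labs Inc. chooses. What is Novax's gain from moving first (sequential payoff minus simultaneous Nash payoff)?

4

Solve by backward induction (Novax leads).
- Low → Labs Inc. plays R1 (best of 4, 7, 5, 4); Novax gets 0.
- Med → Labs Inc. plays R0 (best of 7, 0, 5, 0); Novax gets 3.
- High → Labs Inc. plays R2 (best of 0, 0, 8, 3); Novax gets 7.
Novax's induced payoffs are 0, 3, 7, so Novax commits to High. Subgame-perfect outcome: (R2, High) with payoffs (8, 7).
Under simultaneous play:
Labs Inc.'s best replies: Low→R1; Med→R0; High→R2.
Novax's best replies: R0→Med; R1→High; R2→Med; R3→Low.
The unique mutual best reply is (R0, Med), giving (7, 3).
Novax's commitment gain: 7 − 3 = 4.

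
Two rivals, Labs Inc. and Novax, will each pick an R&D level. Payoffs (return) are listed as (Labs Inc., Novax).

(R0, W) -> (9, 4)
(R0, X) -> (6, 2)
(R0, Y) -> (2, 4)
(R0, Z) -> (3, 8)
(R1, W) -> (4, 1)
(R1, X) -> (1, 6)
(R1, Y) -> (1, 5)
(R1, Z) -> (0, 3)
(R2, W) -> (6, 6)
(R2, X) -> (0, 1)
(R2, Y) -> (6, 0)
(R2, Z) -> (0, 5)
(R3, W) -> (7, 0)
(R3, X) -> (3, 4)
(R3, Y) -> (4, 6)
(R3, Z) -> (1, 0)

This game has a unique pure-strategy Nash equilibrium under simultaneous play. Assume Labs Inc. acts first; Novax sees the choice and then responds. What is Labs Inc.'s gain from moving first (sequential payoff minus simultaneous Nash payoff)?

3

Novax best-responds to each possible Labs Inc. move:
- R0: BR = Z, leader payoff 3.
- R1: BR = X, leader payoff 1.
- R2: BR = W, leader payoff 6.
- R3: BR = Y, leader payoff 4.
Labs Inc.'s induced payoffs are 3, 1, 6, 4, so Labs Inc. commits to R2. Subgame-perfect outcome: (R2, W) with payoffs (6, 6).
For the simultaneous game, intersect best replies.
Labs Inc.'s best replies: W→R0; X→R0; Y→R2; Z→R0.
Novax's best replies: R0→Z; R1→X; R2→W; R3→Y.
The unique mutual best reply is (R0, Z), giving (3, 8).
Labs Inc.'s commitment gain: 6 − 3 = 3.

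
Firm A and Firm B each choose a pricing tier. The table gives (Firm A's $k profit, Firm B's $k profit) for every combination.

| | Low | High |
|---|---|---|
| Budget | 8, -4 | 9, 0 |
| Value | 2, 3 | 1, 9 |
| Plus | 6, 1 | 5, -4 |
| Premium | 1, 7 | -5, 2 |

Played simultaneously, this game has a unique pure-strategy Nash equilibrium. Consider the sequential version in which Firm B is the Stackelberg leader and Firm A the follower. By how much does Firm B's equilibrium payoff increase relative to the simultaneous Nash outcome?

0

Work backward from Firm A's decision.
- Low: BR = Budget, leader payoff -4.
- High: BR = Budget, leader payoff 0.
Among -4, 0, the best is 0 at High. Subgame-perfect outcome: (Budget, High) with payoffs (9, 0).
Under simultaneous play:
Firm A's best replies: Low→Budget; High→Budget.
Firm B's best replies: Budget→High; Value→High; Plus→Low; Premium→Low.
The unique mutual best reply is (Budget, High), giving (9, 0).
Firm B's commitment gain: 0 − 0 = 0.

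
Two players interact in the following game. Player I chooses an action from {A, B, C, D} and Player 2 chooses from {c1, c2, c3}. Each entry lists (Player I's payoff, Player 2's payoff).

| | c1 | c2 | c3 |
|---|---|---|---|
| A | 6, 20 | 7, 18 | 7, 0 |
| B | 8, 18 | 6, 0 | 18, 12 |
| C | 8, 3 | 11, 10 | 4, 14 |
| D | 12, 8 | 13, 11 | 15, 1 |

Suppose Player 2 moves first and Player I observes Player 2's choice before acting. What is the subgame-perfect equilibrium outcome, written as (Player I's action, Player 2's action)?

Player I best-responds to each possible Player 2 move:
- c1 → Player I plays D (best of 6, 8, 8, 12); Player 2 gets 8.
- c2 → Player I plays D (best of 7, 6, 11, 13); Player 2 gets 11.
- c3 → Player I plays B (best of 7, 18, 4, 15); Player 2 gets 12.
Maximizing over 8, 11, 12, Player 2 chooses c3. Subgame-perfect outcome: (B, c3) with payoffs (18, 12).

(B, c3)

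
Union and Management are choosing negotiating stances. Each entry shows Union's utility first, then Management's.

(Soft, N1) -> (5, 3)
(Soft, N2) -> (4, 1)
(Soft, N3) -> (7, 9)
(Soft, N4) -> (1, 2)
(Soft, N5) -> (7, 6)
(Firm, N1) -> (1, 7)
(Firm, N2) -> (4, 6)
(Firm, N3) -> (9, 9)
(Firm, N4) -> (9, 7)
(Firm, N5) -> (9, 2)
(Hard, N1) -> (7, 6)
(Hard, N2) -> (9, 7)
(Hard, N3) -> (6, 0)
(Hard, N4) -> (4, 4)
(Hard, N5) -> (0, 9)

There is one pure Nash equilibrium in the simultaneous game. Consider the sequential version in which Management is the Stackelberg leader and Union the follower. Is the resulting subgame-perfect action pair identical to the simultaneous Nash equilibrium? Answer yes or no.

Work backward from Union's decision.
- N1: Union compares 5, 1, 7 and picks Hard; Management would get 6.
- N2: Union compares 4, 4, 9 and picks Hard; Management would get 7.
- N3: Union compares 7, 9, 6 and picks Firm; Management would get 9.
- N4: Union compares 1, 9, 4 and picks Firm; Management would get 7.
- N5: Union compares 7, 9, 0 and picks Firm; Management would get 2.
Maximizing over 6, 7, 9, 7, 2, Management chooses N3. Subgame-perfect outcome: (Firm, N3) with payoffs (9, 9).
For the simultaneous game, intersect best replies.
Union's best replies: N1→Hard; N2→Hard; N3→Firm; N4→Firm; N5→Firm.
Management's best replies: Soft→N3; Firm→N3; Hard→N5.
Only (Firm, N3) has each player best-responding; Nash payoffs (9, 9).
Sequential outcome (Firm, N3) coincides with the Nash profile (Firm, N3).

yes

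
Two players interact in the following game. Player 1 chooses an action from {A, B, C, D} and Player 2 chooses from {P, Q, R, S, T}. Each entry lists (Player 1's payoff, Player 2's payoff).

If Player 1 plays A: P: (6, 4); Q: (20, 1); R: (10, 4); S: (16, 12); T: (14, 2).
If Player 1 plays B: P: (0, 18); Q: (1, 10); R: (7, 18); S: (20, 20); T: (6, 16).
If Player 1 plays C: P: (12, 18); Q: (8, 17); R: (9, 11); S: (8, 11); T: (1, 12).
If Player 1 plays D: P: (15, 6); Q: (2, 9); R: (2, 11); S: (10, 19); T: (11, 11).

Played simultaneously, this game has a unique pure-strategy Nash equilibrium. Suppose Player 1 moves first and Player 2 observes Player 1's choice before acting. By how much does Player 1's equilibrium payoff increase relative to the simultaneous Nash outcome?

0

Backward induction with Player 1 moving first.
- A → Player 2 plays S (best of 4, 1, 4, 12, 2); Player 1 gets 16.
- B → Player 2 plays S (best of 18, 10, 18, 20, 16); Player 1 gets 20.
- C → Player 2 plays P (best of 18, 17, 11, 11, 12); Player 1 gets 12.
- D → Player 2 plays S (best of 6, 9, 11, 19, 11); Player 1 gets 10.
Maximizing over 16, 20, 12, 10, Player 1 chooses B. Subgame-perfect outcome: (B, S) with payoffs (20, 20).
Now find the simultaneous Nash equilibrium.
Player 1's best replies: P→D; Q→A; R→A; S→B; T→A.
Player 2's best replies: A→S; B→S; C→P; D→S.
Only (B, S) has each player best-responding; Nash payoffs (20, 20).
Player 1's commitment gain: 20 − 20 = 0.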